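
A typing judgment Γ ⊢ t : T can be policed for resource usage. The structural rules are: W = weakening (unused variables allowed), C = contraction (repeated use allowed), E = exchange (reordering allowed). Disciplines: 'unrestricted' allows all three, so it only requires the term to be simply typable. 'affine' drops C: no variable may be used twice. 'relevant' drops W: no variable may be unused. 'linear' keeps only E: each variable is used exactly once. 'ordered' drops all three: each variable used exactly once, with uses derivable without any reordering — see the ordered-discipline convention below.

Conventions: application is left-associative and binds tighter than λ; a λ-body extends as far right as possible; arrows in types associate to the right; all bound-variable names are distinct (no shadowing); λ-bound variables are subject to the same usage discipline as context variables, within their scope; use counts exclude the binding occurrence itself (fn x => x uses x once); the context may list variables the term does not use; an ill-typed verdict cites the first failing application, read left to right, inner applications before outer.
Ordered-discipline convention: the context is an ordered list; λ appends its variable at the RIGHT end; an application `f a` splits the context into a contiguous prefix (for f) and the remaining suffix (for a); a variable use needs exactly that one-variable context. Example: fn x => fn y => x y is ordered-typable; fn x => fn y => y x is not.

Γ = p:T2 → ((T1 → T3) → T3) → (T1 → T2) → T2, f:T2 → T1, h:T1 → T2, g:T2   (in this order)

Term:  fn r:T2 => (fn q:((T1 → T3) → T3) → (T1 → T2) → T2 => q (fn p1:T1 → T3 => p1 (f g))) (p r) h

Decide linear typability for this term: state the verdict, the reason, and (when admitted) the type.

yes — single use per variable (p, f, h, g, r, q, p1); term : T2 → T2
usage: p: 1×; f: 1×; h: 1×; g: 1×; r [bound]: 1×; q [bound]: 1×; p1 [bound]: 1×
uses in reading order: q, p1, f, g, p, r, h
typing: the term checks, with type T2 → T2
per-discipline verdicts: ordered ✗, linear ✓, affine ✓, relevant ✓, unrestricted ✓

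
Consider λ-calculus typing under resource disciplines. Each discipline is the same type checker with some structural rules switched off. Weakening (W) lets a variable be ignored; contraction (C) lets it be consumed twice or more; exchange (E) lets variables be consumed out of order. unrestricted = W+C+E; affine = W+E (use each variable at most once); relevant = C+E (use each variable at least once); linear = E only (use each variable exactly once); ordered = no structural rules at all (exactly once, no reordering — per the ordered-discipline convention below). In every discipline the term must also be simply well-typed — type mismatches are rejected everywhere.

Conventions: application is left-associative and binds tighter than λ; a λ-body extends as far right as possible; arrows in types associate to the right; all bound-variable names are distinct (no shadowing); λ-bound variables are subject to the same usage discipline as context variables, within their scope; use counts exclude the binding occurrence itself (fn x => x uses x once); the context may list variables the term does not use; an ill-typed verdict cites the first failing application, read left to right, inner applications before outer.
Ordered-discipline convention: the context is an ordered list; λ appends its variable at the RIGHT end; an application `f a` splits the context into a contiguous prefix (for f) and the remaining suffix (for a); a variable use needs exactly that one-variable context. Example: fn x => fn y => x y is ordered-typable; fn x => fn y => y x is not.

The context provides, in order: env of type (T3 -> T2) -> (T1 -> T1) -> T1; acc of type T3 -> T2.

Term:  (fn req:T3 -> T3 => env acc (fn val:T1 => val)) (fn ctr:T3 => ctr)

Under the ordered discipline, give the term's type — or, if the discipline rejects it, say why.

not well-typed under ordered — needs weakening: req unused
counts: env: 1; acc: 1; req [bound]: 0; val [bound]: 1; ctr [bound]: 1
left-to-right use order: env, acc, val, ctr
typing: the term checks, with type T1
across the five disciplines: ordered ✗ | linear ✗ | affine ✓ | relevant ✗ | unrestricted ✓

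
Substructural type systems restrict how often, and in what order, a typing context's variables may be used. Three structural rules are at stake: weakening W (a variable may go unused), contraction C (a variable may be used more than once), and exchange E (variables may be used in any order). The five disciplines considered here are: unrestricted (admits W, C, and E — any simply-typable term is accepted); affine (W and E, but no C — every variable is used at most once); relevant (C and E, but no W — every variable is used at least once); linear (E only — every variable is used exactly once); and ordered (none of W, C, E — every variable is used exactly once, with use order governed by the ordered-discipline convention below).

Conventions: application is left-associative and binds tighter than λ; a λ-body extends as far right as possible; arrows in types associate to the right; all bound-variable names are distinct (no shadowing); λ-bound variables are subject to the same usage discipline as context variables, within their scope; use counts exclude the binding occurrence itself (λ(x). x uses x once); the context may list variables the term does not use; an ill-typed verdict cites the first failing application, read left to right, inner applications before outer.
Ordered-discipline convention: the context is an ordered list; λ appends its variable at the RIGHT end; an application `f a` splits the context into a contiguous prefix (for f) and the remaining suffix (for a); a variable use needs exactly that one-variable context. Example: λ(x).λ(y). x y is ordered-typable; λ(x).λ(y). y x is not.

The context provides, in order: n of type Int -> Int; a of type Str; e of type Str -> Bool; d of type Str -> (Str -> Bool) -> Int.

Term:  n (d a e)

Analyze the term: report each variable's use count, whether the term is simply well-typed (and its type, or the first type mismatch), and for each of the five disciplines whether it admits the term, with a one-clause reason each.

variable uses: n: 1, a: 1, e: 1, d: 1
left-to-right use order: n, d, a, e
typing: well-typed — term : Int
ordered: ✗, needs exchange: uses follow n, d, a, e
linear: ✓, exactly-once usage across n, a, e, d
affine: ✓, n, a, e, d: no repeats, contraction unneeded
relevant: ✓, none of n, a, e, d goes unused
unrestricted: ✓, simply typable at Int; W, C, E all held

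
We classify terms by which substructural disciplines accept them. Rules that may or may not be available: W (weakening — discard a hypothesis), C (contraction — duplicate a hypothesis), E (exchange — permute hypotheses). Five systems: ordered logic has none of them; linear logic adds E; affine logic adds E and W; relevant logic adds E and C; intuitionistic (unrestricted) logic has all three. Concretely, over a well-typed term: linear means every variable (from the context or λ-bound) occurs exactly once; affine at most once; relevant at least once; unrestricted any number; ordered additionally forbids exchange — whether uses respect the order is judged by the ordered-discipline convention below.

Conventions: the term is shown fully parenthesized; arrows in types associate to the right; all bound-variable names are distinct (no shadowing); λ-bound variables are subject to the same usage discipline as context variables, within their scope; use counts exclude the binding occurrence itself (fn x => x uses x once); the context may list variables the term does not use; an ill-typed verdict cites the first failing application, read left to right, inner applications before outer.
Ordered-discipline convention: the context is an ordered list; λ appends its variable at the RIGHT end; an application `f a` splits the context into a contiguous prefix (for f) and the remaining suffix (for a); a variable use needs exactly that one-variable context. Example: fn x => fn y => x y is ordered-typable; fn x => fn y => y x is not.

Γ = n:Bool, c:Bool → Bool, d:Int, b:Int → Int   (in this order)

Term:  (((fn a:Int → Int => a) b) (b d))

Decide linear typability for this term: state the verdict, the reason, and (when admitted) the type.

no — uses contraction: b ×2; unused: n, c — weakening required
variable uses: n=0, c=0, d=1, b=2, a [bound]=1
left-to-right use order: a, b, b, d
typing: the term checks, with type Int
per-discipline verdicts: ordered ✗; linear ✗; affine ✗; relevant ✗; unrestricted ✓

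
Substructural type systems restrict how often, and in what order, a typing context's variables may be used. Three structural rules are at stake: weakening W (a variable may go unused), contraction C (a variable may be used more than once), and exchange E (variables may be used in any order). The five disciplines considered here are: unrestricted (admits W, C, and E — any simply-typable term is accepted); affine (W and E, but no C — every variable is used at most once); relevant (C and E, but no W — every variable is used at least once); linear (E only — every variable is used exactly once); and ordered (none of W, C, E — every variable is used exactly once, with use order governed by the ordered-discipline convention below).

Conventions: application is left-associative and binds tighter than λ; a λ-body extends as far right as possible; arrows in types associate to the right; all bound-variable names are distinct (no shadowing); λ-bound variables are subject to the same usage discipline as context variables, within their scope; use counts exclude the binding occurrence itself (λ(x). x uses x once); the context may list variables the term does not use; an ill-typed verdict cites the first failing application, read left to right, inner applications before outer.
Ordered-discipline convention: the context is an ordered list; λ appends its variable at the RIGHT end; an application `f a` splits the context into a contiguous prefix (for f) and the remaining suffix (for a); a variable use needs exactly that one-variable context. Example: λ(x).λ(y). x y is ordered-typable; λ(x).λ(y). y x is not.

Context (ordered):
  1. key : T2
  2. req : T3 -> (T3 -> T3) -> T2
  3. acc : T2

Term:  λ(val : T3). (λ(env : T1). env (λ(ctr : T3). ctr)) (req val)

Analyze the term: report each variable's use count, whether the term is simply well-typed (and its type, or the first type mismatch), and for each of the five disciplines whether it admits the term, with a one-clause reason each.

counts: key: 0×; req: 1×; acc: 0×; val [bound]: 1×; env [bound]: 1×; ctr [bound]: 1×
left-to-right use order: env, ctr, req, val
typing: ill-typed: applying a non-function (T1)
ordered: ✗ — a type mismatch blocks all five
linear: ✗ — the type mismatch rejects it
affine: ✗ — not simply typable
relevant: ✗ — fails simple typing
unrestricted: ✗ — a type mismatch blocks all five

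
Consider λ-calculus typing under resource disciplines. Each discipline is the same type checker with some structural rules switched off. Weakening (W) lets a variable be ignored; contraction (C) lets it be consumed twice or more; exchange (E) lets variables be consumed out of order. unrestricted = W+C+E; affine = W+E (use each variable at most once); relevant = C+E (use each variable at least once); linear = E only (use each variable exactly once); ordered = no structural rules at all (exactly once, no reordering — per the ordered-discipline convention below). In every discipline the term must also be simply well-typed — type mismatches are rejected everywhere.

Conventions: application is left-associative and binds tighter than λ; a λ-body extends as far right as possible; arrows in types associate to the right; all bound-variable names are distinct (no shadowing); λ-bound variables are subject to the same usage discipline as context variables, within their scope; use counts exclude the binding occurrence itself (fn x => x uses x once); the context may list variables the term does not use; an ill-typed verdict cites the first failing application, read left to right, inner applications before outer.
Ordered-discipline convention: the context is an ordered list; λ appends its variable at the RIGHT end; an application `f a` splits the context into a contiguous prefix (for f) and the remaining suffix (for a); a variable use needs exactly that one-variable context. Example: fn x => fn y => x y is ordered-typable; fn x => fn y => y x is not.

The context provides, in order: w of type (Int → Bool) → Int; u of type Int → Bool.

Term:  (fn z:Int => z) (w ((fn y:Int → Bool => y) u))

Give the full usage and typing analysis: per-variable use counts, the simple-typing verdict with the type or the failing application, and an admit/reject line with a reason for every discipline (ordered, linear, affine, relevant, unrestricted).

counts: w ×1, u ×1, z (λ-bound) ×1, y (λ-bound) ×1
order of uses: z, w, y, u
typing: ✓ — Int
ordered: ✓ — w, u, z, y once each; derivable with no W/C/E
linear: ✓ — exactly-once usage across w, u, z, y
affine: ✓ — none of w, u, z, y used more than once
relevant: ✓ — at least one use each (w, u, z, y)
unrestricted: ✓ — well-typed at Int; no restrictions here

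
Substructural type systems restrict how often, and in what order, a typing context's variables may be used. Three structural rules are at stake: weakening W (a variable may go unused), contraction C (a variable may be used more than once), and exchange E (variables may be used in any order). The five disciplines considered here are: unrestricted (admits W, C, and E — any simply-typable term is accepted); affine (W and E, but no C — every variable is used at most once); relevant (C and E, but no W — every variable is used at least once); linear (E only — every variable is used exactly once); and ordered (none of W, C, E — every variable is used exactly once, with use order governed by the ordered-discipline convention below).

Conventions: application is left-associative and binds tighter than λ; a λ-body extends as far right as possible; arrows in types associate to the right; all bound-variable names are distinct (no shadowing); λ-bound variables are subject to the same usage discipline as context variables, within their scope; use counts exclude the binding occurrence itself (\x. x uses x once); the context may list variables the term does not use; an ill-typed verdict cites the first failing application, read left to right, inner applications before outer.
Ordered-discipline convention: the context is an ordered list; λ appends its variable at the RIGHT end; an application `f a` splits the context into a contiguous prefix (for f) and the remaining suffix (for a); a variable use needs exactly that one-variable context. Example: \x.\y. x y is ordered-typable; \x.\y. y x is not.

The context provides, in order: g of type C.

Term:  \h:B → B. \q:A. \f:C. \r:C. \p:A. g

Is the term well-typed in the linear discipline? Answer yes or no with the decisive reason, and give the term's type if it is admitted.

no — needs weakening: h, q, f, r, p unused
variable uses: g ×1; h [bound] ×0; q [bound] ×0; f [bound] ×0; r [bound] ×0; p [bound] ×0
use order (left to right): g
typing: well-typed at (B → B) → A → C → C → A → C
across the five disciplines: ordered ✗ | linear ✗ | affine ✓ | relevant ✗ | unrestricted ✓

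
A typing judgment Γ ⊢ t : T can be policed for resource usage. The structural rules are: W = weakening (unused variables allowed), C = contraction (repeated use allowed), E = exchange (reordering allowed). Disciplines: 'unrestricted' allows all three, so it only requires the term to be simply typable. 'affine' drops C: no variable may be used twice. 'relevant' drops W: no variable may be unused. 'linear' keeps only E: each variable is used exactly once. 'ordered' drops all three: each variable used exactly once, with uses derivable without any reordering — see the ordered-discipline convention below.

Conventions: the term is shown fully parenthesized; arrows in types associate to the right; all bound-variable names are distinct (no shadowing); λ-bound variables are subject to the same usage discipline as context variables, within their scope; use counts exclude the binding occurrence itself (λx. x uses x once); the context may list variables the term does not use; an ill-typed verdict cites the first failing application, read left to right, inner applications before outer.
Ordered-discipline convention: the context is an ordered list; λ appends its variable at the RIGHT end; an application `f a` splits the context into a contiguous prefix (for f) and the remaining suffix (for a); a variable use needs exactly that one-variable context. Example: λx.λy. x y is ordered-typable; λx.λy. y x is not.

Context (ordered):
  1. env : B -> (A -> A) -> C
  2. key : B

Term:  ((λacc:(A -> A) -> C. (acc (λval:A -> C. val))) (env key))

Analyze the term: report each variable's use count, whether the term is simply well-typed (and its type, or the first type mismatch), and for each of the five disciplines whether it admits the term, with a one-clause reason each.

use counts: env ×1; key ×1; acc [bound] ×1; val [bound] ×1
uses in reading order: acc, val, env, key
typing: ill-typed: a function awaiting A -> A gets (A -> C) -> A -> C
ordered: ✗, fails simple typing
linear: ✗, a type mismatch blocks all five
affine: ✗, the type mismatch rejects it
relevant: ✗, not simply typable
unrestricted: ✗, fails simple typing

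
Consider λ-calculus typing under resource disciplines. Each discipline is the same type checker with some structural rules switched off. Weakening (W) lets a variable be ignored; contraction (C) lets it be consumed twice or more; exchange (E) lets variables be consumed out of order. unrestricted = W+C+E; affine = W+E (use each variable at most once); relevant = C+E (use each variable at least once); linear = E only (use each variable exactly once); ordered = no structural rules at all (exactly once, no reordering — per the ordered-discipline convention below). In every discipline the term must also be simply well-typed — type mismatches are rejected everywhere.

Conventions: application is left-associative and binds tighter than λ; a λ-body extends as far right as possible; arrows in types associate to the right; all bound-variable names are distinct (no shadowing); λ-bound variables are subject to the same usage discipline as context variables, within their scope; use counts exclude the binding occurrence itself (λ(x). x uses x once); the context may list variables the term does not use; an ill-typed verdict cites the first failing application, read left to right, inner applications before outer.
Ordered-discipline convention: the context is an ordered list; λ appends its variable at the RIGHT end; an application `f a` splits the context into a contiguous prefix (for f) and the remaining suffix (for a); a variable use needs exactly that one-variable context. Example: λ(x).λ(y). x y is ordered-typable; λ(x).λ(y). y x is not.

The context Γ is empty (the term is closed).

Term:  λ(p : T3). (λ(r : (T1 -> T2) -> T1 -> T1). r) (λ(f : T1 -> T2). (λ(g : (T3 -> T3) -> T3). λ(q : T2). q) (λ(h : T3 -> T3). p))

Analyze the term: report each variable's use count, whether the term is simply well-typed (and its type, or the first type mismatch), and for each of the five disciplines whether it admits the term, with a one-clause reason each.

use counts: p [bound]: 1×, r [bound]: 1×, f [bound]: 0×, g [bound]: 0×, q [bound]: 1×, h [bound]: 0×
uses in reading order: r, q, p
typing: ill-typed: an argument (T1 -> T2) -> T2 -> T2 mismatches the expected (T1 -> T2) -> T1 -> T1
ordered: ✗ — fails simple typing
linear: ✗ — a type mismatch blocks all five
affine: ✗ — the type mismatch rejects it
relevant: ✗ — not simply typable
unrestricted: ✗ — fails simple typing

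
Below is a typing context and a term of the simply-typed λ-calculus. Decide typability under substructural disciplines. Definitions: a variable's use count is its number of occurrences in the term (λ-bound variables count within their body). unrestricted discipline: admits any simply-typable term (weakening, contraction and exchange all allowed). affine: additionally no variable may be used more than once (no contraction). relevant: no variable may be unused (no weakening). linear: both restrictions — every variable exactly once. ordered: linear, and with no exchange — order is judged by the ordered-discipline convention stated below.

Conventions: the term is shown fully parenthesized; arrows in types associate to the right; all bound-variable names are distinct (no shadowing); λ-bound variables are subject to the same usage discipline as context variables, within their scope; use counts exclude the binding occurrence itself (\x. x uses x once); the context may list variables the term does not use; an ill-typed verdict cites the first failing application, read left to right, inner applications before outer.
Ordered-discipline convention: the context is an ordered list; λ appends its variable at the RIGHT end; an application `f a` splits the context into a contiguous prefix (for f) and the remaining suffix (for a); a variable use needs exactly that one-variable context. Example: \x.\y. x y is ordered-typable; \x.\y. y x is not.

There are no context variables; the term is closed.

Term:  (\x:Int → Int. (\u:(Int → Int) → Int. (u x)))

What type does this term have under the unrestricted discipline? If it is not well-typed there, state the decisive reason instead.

term : (Int → Int) → ((Int → Int) → Int) → Int
variable uses: x (λ-bound) ×1; u (λ-bound) ×1
use order (left to right): u, x
typing: the term checks, with type (Int → Int) → ((Int → Int) → Int) → Int
summary: ordered ✗ | linear ✓ | affine ✓ | relevant ✓ | unrestricted ✓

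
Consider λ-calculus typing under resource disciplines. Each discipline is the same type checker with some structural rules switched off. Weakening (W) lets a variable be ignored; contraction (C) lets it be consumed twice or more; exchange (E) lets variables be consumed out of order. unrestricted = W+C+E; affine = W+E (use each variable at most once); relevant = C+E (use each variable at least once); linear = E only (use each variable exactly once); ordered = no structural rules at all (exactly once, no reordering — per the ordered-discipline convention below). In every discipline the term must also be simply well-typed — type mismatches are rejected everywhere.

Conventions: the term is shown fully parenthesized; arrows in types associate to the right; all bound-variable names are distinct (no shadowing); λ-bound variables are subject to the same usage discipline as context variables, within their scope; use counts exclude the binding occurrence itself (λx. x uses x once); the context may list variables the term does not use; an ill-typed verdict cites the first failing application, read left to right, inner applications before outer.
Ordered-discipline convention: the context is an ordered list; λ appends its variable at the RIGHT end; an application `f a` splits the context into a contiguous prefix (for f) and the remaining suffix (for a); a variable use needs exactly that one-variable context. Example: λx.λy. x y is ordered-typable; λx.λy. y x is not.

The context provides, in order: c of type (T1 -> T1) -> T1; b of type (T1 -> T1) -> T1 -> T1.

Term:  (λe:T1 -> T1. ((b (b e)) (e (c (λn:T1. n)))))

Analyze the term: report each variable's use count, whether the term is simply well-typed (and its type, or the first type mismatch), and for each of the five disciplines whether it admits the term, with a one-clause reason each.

variable uses: c: 1, b: 2, e (λ-bound): 2, n (λ-bound): 1
use order (left to right): b, b, e, e, c, n
typing: the term checks, with type (T1 -> T1) -> T1
ordered: ✗, uses contraction: b ×2, e ×2
linear: ✗, uses contraction: b ×2, e ×2
affine: ✗, uses contraction: b ×2, e ×2
relevant: ✓, c, b, e, n: all used, weakening unneeded
unrestricted: ✓, well-typed at (T1 -> T1) -> T1; no restrictions here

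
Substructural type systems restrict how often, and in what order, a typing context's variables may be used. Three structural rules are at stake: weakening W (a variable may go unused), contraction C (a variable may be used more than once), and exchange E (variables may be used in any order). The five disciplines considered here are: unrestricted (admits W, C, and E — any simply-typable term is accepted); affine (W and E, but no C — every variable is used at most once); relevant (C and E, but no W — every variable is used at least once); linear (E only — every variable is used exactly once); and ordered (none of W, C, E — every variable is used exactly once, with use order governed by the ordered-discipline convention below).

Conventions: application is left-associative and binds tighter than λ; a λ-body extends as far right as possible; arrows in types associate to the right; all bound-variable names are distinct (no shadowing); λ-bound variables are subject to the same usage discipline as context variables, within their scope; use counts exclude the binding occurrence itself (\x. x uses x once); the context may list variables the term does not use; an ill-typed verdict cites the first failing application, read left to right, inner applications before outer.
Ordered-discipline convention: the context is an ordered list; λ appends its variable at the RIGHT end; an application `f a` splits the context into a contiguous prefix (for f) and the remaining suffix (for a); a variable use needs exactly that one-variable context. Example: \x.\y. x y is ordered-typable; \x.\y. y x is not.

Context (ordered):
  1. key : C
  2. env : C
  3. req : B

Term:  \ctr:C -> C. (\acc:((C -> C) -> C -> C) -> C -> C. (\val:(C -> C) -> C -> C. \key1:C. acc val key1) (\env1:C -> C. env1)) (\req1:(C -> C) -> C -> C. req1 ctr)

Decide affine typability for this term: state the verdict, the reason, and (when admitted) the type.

yes — none of key, env, req, ctr, acc, val, key1, env1, req1 used more than once; term : (C -> C) -> C -> C
counts: key: 0×; env: 0×; req: 0×; ctr (bound): 1×; acc (bound): 1×; val (bound): 1×; key1 (bound): 1×; env1 (bound): 1×; req1 (bound): 1×
left-to-right use order: acc, val, key1, env1, req1, ctr
typing: ✓ — (C -> C) -> C -> C
summary: ordered ✗, linear ✗, affine ✓, relevant ✗, unrestricted ✓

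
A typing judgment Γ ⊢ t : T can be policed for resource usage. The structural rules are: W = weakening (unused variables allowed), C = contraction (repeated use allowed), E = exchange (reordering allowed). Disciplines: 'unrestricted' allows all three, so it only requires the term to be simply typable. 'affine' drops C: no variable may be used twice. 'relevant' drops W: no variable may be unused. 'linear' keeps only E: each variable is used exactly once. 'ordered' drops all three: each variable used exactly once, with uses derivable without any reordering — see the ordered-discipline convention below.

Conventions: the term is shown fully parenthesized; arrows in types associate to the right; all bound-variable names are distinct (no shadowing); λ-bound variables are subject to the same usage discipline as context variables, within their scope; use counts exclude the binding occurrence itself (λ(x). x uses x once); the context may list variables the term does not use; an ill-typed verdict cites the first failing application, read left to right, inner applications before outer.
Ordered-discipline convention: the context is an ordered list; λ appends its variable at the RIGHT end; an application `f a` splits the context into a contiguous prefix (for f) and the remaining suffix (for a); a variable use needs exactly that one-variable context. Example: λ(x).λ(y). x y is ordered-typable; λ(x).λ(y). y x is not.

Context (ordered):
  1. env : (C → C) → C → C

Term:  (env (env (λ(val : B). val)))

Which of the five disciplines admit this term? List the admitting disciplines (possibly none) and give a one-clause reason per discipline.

accepted by: none
usage: env ×2; val (bound) ×1
order of uses: env, env, val
typing: ill-typed: an argument B → B mismatches the expected C → C
ordered ✗ (fails simple typing)
linear ✗ (a type mismatch blocks all five)
affine ✗ (the type mismatch rejects it)
relevant ✗ (not simply typable)
unrestricted ✗ (fails simple typing)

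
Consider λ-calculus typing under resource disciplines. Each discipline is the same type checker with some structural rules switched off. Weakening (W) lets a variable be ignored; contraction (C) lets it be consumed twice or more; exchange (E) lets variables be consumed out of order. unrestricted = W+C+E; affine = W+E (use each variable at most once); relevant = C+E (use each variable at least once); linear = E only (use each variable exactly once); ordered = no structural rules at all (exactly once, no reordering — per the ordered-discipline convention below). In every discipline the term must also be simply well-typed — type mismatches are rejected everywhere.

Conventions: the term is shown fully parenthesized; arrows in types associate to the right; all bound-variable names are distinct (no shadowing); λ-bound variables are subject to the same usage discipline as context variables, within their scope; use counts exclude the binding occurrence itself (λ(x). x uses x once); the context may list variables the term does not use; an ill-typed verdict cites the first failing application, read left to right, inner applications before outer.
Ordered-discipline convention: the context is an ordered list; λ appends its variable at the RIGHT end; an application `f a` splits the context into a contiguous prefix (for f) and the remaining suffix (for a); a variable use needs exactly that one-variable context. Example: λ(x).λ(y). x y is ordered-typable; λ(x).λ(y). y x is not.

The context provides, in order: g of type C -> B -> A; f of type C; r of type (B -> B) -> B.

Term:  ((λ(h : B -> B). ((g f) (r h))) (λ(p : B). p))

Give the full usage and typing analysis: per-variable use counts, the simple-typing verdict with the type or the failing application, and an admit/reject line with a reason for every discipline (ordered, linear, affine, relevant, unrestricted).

counts: g ×1; f ×1; r ×1; h (bound) ×1; p (bound) ×1
left-to-right use order: g, f, r, h, p
typing: ✓ — A
ordered: ✓ — one use each (g, f, r, h, p); ordered split holds
linear: ✓ — single use per variable (g, f, r, h, p)
affine: ✓ — g, f, r, h, p: no repeats, contraction unneeded
relevant: ✓ — none of g, f, r, h, p goes unused
unrestricted: ✓ — simply typable at A; W, C, E all held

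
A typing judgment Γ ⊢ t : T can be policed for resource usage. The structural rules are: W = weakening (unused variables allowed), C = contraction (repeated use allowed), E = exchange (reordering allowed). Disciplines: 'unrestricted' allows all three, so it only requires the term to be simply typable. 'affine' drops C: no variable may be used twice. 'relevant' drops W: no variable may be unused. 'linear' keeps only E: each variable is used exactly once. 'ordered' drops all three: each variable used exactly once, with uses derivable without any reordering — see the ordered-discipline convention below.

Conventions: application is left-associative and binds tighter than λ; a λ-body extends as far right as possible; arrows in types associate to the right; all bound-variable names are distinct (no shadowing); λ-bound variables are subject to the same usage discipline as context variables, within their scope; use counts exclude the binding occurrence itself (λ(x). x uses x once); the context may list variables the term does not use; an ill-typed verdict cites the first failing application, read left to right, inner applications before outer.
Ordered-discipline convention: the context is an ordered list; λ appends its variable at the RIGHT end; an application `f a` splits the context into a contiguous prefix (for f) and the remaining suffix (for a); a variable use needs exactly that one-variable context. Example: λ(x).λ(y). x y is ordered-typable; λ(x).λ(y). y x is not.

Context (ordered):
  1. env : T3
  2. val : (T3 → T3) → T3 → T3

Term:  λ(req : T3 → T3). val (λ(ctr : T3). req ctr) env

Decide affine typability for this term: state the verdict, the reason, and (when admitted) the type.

yes — none of env, val, req, ctr used more than once; term : (T3 → T3) → T3
variable uses: env: 1×, val: 1×, req [bound]: 1×, ctr [bound]: 1×
left-to-right use order: val, req, ctr, env
typing: ✓ — (T3 → T3) → T3
all disciplines: ordered ✗; linear ✓; affine ✓; relevant ✓; unrestricted ✓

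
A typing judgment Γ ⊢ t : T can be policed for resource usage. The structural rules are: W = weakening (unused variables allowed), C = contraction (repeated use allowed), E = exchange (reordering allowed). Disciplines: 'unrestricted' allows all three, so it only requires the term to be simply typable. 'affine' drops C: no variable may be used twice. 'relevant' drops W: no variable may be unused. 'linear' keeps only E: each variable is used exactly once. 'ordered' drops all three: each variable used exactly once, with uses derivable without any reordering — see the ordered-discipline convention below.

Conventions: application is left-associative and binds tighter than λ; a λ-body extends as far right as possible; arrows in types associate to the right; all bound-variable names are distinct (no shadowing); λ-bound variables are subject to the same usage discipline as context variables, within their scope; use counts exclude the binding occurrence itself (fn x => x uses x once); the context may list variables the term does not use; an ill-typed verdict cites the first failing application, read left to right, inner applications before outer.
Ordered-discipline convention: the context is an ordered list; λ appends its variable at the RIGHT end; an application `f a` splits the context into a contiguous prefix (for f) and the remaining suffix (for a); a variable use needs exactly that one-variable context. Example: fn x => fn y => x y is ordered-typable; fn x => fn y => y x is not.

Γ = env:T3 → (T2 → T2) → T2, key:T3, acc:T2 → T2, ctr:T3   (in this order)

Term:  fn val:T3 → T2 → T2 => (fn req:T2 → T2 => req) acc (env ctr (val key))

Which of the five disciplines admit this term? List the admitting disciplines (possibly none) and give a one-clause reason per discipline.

admitting disciplines: linear, affine, relevant, unrestricted
variable uses: env: 1, key: 1, acc: 1, ctr: 1, val (λ-bound): 1, req (λ-bound): 1
uses in reading order: req, acc, env, ctr, val, key
typing: ✓ — (T3 → T2 → T2) → T2
ordered: ✗, no ordered split (uses run req, acc, env, ctr, val, key)
linear: ✓, exactly-once usage across env, key, acc, ctr, val, req
affine: ✓, env, key, acc, ctr, val, req: no repeats, contraction unneeded
relevant: ✓, every one of env, key, acc, ctr, val, req appears
unrestricted: ✓, type-checks ((T3 → T2 → T2) → T2) and nothing is barred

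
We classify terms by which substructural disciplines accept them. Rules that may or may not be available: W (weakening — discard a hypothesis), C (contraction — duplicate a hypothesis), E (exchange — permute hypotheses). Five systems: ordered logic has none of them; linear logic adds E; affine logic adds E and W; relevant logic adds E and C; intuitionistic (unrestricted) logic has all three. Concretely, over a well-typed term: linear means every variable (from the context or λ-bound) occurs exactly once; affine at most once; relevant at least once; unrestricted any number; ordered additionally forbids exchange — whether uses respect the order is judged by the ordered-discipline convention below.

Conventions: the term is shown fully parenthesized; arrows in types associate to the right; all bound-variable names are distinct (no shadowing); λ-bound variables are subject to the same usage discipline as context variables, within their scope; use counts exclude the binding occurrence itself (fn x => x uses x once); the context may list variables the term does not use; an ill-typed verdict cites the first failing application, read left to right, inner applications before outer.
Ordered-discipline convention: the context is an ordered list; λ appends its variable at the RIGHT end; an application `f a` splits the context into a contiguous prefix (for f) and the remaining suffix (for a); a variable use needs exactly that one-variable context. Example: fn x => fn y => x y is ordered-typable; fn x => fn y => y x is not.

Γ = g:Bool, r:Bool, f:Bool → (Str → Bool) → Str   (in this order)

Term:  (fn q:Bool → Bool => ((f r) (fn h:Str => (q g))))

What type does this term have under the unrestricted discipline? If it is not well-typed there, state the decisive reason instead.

term : (Bool → Bool) → Str
variable uses: g: 1×, r: 1×, f: 1×, q [bound]: 1×, h [bound]: 0×
use order (left to right): f, r, q, g
typing: ✓ — (Bool → Bool) → Str
all disciplines: ordered ✗, linear ✗, affine ✓, relevant ✗, unrestricted ✓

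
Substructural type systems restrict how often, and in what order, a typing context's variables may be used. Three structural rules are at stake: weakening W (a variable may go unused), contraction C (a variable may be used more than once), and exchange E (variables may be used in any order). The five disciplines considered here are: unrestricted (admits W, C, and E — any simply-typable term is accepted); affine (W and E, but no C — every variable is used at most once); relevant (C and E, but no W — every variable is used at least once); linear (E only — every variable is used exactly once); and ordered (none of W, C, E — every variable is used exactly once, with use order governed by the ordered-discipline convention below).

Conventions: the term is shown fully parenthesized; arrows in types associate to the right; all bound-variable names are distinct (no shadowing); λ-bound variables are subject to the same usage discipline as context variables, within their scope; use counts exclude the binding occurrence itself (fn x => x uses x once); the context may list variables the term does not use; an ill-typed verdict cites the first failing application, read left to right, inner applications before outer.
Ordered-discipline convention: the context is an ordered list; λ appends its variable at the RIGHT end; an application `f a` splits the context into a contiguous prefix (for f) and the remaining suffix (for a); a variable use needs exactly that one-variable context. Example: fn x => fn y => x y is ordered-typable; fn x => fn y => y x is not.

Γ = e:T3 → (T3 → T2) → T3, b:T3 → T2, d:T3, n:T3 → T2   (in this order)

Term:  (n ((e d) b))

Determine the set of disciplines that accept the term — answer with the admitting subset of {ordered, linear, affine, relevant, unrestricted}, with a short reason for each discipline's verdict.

admitting disciplines: linear, affine, relevant, unrestricted
counts: e: 1×, b: 1×, d: 1×, n: 1×
left-to-right use order: n, e, d, b
typing: ✓ — T2
ordered: ✗, needs exchange: uses follow n, e, d, b
linear: ✓, e, b, d, n: one use apiece
affine: ✓, e, b, d, n: no repeats, contraction unneeded
relevant: ✓, at least one use each (e, b, d, n)
unrestricted: ✓, simply typable at T2; W, C, E all held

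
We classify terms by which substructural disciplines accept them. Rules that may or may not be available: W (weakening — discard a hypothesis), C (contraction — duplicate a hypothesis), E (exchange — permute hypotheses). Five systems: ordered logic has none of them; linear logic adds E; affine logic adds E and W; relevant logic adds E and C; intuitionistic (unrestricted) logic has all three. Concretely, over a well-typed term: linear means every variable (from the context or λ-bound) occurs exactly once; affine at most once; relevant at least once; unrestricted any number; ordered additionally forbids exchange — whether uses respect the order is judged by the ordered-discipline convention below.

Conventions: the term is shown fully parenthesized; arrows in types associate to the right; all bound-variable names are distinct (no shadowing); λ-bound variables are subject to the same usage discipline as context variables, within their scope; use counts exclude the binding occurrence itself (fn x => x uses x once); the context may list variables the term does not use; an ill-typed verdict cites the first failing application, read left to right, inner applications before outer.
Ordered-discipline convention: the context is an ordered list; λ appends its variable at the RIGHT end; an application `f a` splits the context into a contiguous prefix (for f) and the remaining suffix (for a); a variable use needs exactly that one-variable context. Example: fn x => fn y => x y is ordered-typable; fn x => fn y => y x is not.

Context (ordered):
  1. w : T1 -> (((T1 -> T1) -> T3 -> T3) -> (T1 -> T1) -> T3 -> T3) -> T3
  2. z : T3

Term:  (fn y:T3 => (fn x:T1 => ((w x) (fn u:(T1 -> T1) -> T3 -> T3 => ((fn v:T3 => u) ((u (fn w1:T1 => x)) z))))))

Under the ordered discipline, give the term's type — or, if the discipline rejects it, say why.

not well-typed under ordered — repeated use of x ×2, u ×2; unused: y, v, w1 — weakening required
use counts: w ×1; z ×1; y (bound) ×0; x (bound) ×2; u (bound) ×2; v (bound) ×0; w1 (bound) ×0
use order (left to right): w, x, u, u, x, z
typing: well-typed at T3 -> T1 -> T3
per-discipline verdicts: ordered ✗ | linear ✗ | affine ✗ | relevant ✗ | unrestricted ✓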